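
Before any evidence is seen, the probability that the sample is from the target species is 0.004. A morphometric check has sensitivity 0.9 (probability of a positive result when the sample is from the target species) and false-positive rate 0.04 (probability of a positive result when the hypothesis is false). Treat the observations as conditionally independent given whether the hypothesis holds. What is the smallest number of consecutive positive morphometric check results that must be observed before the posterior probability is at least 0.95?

Prior odds = 0.004/0.996 = 1/249.
Likelihood ratio of a positive result = 0.9/0.04 = 22.5.
Target odds: 0.95 ÷ 0.05 = 19.
Need (1/249) × 22.5ⁿ ≥ 19, i.e. 22.5ⁿ ≥ 4731.
22.5² = 506.25 falls short of 4731 but 22.5³ = 11390.625 reaches it, so n = 3.

3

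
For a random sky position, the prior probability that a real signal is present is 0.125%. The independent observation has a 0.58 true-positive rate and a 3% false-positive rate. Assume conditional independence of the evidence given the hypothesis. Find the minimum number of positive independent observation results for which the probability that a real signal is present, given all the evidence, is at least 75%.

3

Prior odds = 0.00125/0.99875 = 1/799.
Likelihood ratio of a positive result = 0.58/0.03 = 58/3.
Target odds: 0.75 ÷ 0.25 = 3.
Need (1/799) × (58/3)ⁿ ≥ 3, i.e. (58/3)ⁿ ≥ 2397.
(58/3)² = 3364/9 falls short of 2397 but (58/3)³ = 195112/27 reaches it, so n = 3.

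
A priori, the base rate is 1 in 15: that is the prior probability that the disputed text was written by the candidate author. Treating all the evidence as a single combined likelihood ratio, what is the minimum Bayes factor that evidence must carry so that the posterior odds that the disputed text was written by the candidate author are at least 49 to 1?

Prior odds = (1/15)/(14/15) = 1/14.
Target odds = 49.
Required Bayes factor = 49 ÷ (1/14) = 686.

686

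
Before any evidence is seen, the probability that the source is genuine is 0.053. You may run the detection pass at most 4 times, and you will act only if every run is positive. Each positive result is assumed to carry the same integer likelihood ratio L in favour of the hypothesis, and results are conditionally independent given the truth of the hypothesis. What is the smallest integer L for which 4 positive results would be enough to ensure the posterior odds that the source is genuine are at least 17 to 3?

4

Prior odds = 0.053/0.947 = 53/947.
Target odds = 17/3.
Need L⁴ ≥ 17/3 ÷ (53/947) = 16099/159.
3⁴ = 81 < 16099/159 ≤ 256 = 4⁴, so L = 4.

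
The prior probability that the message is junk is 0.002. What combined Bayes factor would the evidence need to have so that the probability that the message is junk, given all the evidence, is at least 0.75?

1497

Prior odds = 0.002/0.998 = 1/499.
Target odds = 0.75/0.25 = 3.
Required Bayes factor = 3 ÷ (1/499) = 1497.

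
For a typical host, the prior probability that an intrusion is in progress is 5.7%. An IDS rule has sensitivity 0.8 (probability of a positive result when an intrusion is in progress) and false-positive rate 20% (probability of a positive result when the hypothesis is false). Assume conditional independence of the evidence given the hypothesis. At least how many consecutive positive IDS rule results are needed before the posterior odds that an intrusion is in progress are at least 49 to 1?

Prior odds = 0.057/0.943 = 57/943.
Likelihood ratio of a positive result = 0.8/0.2 = 4.
Target odds = 49.
Require 4ⁿ ≥ 49 ÷ (57/943) = 46207/57.
4⁴ = 256 falls short of 46207/57 but 4⁵ = 1024 reaches it, so n = 5.

5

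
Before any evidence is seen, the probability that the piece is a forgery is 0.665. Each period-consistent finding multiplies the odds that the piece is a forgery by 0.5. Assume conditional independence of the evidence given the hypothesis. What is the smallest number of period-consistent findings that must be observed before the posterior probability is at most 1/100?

8

Prior odds: 0.665 ÷ 0.335 = 133/67.
Likelihood ratio per period-consistent finding = 0.5.
Target odds: 0.01 ÷ 0.99 = 1/99.
Need (133/67) × 0.5ⁿ ≤ 1/99, i.e. 0.5ⁿ ≤ 67/13167.
0.5⁷ = 0.0078125 is still above 67/13167 but 0.5⁸ = 0.00390625 is at or below it, so n = 8.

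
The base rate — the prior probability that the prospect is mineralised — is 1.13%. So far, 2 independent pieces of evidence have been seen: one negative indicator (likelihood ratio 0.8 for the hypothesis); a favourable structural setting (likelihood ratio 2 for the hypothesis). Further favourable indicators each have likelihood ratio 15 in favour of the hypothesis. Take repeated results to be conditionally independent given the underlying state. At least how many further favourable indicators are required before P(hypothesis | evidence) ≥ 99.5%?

Prior odds = 0.0113/0.9887 = 113/9887.
Combined Bayes factor of the evidence already in hand = 0.8 × 2 = 1.6.
Odds after that evidence = (113/9887) × 1.6 = 904/49435.
Target odds = 0.995/0.005 = 199.
Need 15ⁿ ≥ 199 ÷ (904/49435) = 9837565/904.
15³ = 3375 falls short of 9837565/904 but 15⁴ = 50625 reaches it, so n = 4.

4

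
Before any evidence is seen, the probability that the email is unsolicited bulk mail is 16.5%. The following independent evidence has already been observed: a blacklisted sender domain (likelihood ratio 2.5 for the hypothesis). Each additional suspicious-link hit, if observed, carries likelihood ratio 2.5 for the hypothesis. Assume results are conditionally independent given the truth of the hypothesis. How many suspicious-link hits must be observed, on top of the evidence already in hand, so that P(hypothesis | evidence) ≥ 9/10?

Prior odds = 0.165/0.835 = 33/167.
Bayes factor of the evidence already in hand = 2.5.
Odds after that evidence = (33/167) × 2.5 = 165/334.
Target odds = 0.9/0.1 = 9.
Need 2.5ⁿ ≥ 9 ÷ (165/334) = 1002/55.
2.5³ = 15.625 falls short of 1002/55 but 2.5⁴ = 39.0625 reaches it, so n = 4.

4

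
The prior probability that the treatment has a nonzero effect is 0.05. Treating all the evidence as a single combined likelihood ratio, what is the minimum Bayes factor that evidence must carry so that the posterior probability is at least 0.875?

133

Prior odds = 0.05/0.95 = 1/19.
Target odds = 0.875/0.125 = 7.
Required Bayes factor = 7 ÷ (1/19) = 133.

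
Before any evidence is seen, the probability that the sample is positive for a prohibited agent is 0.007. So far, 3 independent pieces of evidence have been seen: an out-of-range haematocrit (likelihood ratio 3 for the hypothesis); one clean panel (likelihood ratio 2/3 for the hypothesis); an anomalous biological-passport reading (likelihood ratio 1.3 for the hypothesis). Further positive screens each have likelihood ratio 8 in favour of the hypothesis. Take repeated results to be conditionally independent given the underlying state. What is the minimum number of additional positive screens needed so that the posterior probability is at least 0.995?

5

Prior odds = 0.007/0.993 = 7/993.
Combined Bayes factor of the evidence already in hand = 3 × (2/3) × 1.3 = 2.6.
Odds after that evidence = (7/993) × 2.6 = 91/4965.
Target odds = 0.995/0.005 = 199.
Need 8ⁿ ≥ 199 ÷ (91/4965) = 988035/91.
8⁴ = 4096 falls short of 988035/91 but 8⁵ = 32768 reaches it, so n = 5.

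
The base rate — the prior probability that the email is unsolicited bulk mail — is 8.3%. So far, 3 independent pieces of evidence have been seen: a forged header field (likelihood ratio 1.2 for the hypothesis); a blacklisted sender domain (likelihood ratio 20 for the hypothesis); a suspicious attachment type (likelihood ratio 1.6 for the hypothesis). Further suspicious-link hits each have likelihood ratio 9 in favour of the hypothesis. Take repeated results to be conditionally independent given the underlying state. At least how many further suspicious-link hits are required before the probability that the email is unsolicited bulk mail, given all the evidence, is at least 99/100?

2

Prior odds = 0.083/0.917 = 83/917.
Combined Bayes factor of the evidence already in hand = 1.2 × 20 × 1.6 = 38.4.
Odds after that evidence = (83/917) × 38.4 = 15936/4585.
Target odds = 0.99/0.01 = 99.
Need 9ⁿ ≥ 99 ÷ (15936/4585) = 151305/5312.
9¹ = 9 falls short of 151305/5312 but 9² = 81 reaches it, so n = 2.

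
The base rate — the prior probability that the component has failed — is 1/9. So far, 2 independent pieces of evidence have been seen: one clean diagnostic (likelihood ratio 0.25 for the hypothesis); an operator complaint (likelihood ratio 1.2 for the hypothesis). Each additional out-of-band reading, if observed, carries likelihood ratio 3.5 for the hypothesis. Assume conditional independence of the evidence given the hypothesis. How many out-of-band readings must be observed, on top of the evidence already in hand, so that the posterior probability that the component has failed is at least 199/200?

7

Prior odds = (1/9)/(8/9) = 0.125.
Combined Bayes factor of the evidence already in hand = 0.25 × 1.2 = 0.3.
Odds after that evidence = 0.125 × 0.3 = 0.0375.
Target odds = 0.995/0.005 = 199.
Need 3.5ⁿ ≥ 199 ÷ 0.0375 = 15920/3.
3.5⁶ = 1838.265625 falls short of 15920/3 but 3.5⁷ = 823543/128 reaches it, so n = 7.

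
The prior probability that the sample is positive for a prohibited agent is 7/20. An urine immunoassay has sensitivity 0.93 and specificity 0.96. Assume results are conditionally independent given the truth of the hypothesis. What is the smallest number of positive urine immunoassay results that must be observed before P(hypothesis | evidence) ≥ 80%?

Prior odds: 0.35 ÷ 0.65 = 7/13.
False-positive rate = 1 − 0.96 = 0.04; likelihood ratio of a positive = 0.93/0.04 = 23.25.
Target odds: 0.8 ÷ 0.2 = 4.
Need (7/13) × 23.25ⁿ ≥ 4, i.e. 23.25ⁿ ≥ 52/7.
23.25¹ = 23.25, which meets the required 52/7; so n = 1.

1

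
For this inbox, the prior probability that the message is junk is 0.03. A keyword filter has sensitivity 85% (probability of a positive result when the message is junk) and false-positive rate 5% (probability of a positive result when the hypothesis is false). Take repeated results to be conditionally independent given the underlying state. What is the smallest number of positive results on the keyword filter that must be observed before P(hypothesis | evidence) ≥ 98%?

3

Prior odds = 0.03/0.97 = 3/97.
Likelihood ratio of a positive result = 0.85/0.05 = 17.
Target posterior odds = 0.98/0.02 = 49.
Require 17ⁿ ≥ 49 ÷ (3/97) = 4753/3.
17² = 289 falls short of 4753/3 but 17³ = 4913 reaches it, so n = 3.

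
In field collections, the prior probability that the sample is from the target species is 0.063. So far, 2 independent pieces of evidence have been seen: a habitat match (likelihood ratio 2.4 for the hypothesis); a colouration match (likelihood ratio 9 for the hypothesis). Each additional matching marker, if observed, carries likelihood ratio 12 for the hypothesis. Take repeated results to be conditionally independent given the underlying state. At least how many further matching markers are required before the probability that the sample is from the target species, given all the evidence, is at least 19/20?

2

Prior odds = 0.063/0.937 = 63/937.
Combined Bayes factor of the evidence already in hand = 2.4 × 9 = 21.6.
Odds after that evidence = (63/937) × 21.6 = 6804/4685.
Target odds = 0.95/0.05 = 19.
Need 12ⁿ ≥ 19 ÷ (6804/4685) = 89015/6804.
12¹ = 12 falls short of 89015/6804 but 12² = 144 reaches it, so n = 2.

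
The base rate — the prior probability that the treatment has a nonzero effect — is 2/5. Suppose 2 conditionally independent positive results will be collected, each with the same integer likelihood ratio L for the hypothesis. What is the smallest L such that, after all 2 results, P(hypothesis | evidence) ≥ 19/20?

Prior odds = 0.4/0.6 = 2/3.
Target odds = 0.95/0.05 = 19.
Need L² ≥ 19 ÷ (2/3) = 28.5.
5² = 25 < 28.5 ≤ 36 = 6², so L = 6.

6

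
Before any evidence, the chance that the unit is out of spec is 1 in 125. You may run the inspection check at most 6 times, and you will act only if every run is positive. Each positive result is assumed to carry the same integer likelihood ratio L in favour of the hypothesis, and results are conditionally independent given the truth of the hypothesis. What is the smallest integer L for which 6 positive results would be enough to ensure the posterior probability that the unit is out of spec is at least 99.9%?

8

Prior odds = 0.008/0.992 = 1/124.
Target odds = 0.999/0.001 = 999.
Need L⁶ ≥ 999 ÷ (1/124) = 123876.
7⁶ = 117649 < 123876 ≤ 262144 = 8⁶, so L = 8.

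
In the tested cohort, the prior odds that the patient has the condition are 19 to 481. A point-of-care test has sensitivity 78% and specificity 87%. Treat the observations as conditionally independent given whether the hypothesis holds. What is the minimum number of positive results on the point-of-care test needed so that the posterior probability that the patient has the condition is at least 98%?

Prior odds = 19/481.
False-positive rate = 1 − 0.87 = 0.13; likelihood ratio of a positive = 0.78/0.13 = 6.
Target odds: 0.98 ÷ 0.02 = 49.
Require 6ⁿ ≥ 49 ÷ (19/481) = 23569/19.
6³ = 216 falls short of 23569/19 but 6⁴ = 1296 reaches it, so n = 4.

4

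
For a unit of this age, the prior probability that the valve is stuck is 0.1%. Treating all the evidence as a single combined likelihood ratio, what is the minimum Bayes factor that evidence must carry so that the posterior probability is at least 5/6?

4995

Prior odds = 0.001/0.999 = 1/999.
Target odds = (5/6)/(1/6) = 5.
Required Bayes factor = 5 ÷ (1/999) = 4995.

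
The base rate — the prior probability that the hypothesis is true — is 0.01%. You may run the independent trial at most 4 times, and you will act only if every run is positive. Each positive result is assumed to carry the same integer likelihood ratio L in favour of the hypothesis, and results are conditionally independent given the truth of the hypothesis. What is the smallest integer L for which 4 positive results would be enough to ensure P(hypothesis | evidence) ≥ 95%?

21

Prior odds = 0.0001/0.9999 = 1/9999.
Target odds = 0.95/0.05 = 19.
Need L⁴ ≥ 19 ÷ (1/9999) = 189981.
20⁴ = 160000 < 189981 ≤ 194481 = 21⁴, so L = 21.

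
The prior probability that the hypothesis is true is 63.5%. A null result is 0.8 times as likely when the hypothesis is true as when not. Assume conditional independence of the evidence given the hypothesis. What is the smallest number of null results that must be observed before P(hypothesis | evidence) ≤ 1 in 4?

Prior odds = 0.635/0.365 = 127/73.
Likelihood ratio per null result = 0.8.
Target odds: 0.25 ÷ 0.75 = 1/3.
Need (127/73) × 0.8ⁿ ≤ 1/3, i.e. 0.8ⁿ ≤ 73/381.
0.8⁷ = 16384/78125 is still above 73/381 but 0.8⁸ = 65536/390625 is at or below it, so n = 8.

8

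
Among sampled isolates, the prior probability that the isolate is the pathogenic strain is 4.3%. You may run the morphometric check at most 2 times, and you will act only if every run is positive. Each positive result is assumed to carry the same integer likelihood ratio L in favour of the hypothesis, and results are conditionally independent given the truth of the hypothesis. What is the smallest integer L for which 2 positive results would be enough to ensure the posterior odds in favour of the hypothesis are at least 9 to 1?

15

Prior odds = 0.043/0.957 = 43/957.
Target odds = 9.
Need L² ≥ 9 ÷ (43/957) = 8613/43.
14² = 196 < 8613/43 ≤ 225 = 15², so L = 15.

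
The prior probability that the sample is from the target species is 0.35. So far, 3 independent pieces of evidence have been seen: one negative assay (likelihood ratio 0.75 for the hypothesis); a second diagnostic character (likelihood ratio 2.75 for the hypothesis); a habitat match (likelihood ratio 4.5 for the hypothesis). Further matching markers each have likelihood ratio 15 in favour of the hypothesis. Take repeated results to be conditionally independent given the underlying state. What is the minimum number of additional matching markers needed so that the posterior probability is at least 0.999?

2

Prior odds = 0.35/0.65 = 7/13.
Combined Bayes factor of the evidence already in hand = 0.75 × 2.75 × 4.5 = 9.28125.
Odds after that evidence = (7/13) × 9.28125 = 2079/416.
Target odds = 0.999/0.001 = 999.
Need 15ⁿ ≥ 999 ÷ (2079/416) = 15392/77.
15¹ = 15 falls short of 15392/77 but 15² = 225 reaches it, so n = 2.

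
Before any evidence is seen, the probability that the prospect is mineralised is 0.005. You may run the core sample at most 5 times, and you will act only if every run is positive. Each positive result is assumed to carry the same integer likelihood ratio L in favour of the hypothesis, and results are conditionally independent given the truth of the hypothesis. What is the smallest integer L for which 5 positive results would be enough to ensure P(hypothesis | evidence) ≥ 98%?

7

Prior odds = 0.005/0.995 = 1/199.
Target odds = 0.98/0.02 = 49.
Need L⁵ ≥ 49 ÷ (1/199) = 9751.
6⁵ = 7776 < 9751 ≤ 16807 = 7⁵, so L = 7.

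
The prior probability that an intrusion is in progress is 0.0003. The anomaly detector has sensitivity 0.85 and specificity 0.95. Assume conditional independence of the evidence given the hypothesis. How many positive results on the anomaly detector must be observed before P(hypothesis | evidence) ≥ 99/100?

Prior odds: 0.0003 ÷ 0.9997 = 3/9997.
False-positive rate = 1 − 0.95 = 0.05; likelihood ratio of a positive = 0.85/0.05 = 17.
Target posterior odds = 0.99/0.01 = 99.
Require 17ⁿ ≥ 99 ÷ (3/9997) = 329901.
17⁴ = 83521 falls short of 329901 but 17⁵ = 1419857 reaches it, so n = 5.

5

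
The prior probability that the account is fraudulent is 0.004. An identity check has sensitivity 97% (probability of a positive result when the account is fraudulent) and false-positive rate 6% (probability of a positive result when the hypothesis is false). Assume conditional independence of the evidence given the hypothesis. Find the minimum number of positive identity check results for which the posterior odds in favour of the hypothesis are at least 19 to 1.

4

Prior odds: 0.004 ÷ 0.996 = 1/249.
Likelihood ratio of a positive result = 0.97/0.06 = 97/6.
Target odds = 19.
Need (1/249) × (97/6)ⁿ ≥ 19, i.e. (97/6)ⁿ ≥ 4731.
(97/6)³ = 912673/216 falls short of 4731 but (97/6)⁴ = 88529281/1296 reaches it, so n = 4.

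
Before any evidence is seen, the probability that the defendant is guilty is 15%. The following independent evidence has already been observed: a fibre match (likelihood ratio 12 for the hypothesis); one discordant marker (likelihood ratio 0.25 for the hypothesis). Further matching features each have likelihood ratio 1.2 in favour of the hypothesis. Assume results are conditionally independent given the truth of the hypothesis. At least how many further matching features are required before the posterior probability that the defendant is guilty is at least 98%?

Prior odds = 0.15/0.85 = 3/17.
Combined Bayes factor of the evidence already in hand = 12 × 0.25 = 3.
Odds after that evidence = (3/17) × 3 = 9/17.
Target odds = 0.98/0.02 = 49.
Need 1.2ⁿ ≥ 49 ÷ (9/17) = 833/9.
1.2²⁴ ≈79.4968 falls short of 833/9 but 1.2²⁵ ≈95.3962 reaches it, so n = 25.

25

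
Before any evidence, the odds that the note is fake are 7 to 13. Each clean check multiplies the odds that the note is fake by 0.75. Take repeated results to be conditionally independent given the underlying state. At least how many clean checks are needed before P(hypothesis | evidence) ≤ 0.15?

4

Prior odds = 7/13.
Likelihood ratio per clean check = 0.75.
Target odds: 0.15 ÷ 0.85 = 3/17.
Require 0.75ⁿ ≤ 3/17 ÷ (7/13) = 39/119.
0.75³ = 0.421875 is still above 39/119 but 0.75⁴ = 0.31640625 is at or below it, so n = 4.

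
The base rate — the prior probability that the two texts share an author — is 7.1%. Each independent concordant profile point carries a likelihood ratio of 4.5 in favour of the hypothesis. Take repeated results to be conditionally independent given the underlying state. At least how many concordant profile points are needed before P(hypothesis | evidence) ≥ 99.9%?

Prior odds: 0.071 ÷ 0.929 = 71/929.
Likelihood ratio per concordant profile point = 4.5.
Target posterior odds = 0.999/0.001 = 999.
Need (71/929) × 4.5ⁿ ≥ 999, i.e. 4.5ⁿ ≥ 928071/71.
4.5⁶ = 8303.765625 falls short of 928071/71 but 4.5⁷ = 4782969/128 reaches it, so n = 7.

7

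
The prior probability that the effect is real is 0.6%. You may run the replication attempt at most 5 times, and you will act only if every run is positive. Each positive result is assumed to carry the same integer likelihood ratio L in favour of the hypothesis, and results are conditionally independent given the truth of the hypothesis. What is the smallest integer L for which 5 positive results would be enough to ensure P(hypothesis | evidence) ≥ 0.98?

7

Prior odds = 0.006/0.994 = 3/497.
Target odds = 0.98/0.02 = 49.
Need L⁵ ≥ 49 ÷ (3/497) = 24353/3.
6⁵ = 7776 < 24353/3 ≤ 16807 = 7⁵, so L = 7.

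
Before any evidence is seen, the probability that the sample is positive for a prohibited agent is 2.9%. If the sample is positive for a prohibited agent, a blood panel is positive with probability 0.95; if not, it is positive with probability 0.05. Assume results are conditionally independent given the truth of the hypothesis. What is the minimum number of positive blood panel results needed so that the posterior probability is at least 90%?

Prior odds: 0.029 ÷ 0.971 = 29/971.
Likelihood ratio of a positive = 0.95/0.05 = 19.
Target posterior odds = 0.9/0.1 = 9.
Need (29/971) × 19ⁿ ≥ 9, i.e. 19ⁿ ≥ 8739/29.
19¹ = 19 falls short of 8739/29 but 19² = 361 reaches it, so n = 2.

2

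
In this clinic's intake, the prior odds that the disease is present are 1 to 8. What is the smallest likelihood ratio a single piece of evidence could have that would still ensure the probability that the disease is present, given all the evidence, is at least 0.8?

32

Prior odds = 0.125.
Target odds = 0.8/0.2 = 4.
Required Bayes factor = 4 ÷ 0.125 = 32.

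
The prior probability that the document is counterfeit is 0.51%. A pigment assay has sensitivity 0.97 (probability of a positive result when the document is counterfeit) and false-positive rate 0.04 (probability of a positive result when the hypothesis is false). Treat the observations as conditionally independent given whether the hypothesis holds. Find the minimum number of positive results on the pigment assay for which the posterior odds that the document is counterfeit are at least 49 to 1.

3

Prior odds = 0.0051/0.9949 = 51/9949.
Likelihood ratio of a positive result = 0.97/0.04 = 24.25.
Target odds = 49.
Require 24.25ⁿ ≥ 49 ÷ (51/9949) = 487501/51.
24.25² = 588.0625 falls short of 487501/51 but 24.25³ = 912673/64 reaches it, so n = 3.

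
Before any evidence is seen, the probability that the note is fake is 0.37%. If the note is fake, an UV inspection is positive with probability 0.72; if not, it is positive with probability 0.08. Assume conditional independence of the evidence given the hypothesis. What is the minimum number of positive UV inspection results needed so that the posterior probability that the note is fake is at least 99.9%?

6

Prior odds: 0.0037 ÷ 0.9963 = 37/9963.
Likelihood ratio of a positive = 0.72/0.08 = 9.
Target posterior odds = 0.999/0.001 = 999.
Need (37/9963) × 9ⁿ ≥ 999, i.e. 9ⁿ ≥ 269001.
9⁵ = 59049 falls short of 269001 but 9⁶ = 531441 reaches it, so n = 6.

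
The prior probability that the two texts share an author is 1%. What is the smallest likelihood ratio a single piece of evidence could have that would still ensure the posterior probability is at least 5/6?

495

Prior odds = 0.01/0.99 = 1/99.
Target odds = (5/6)/(1/6) = 5.
Required Bayes factor = 5 ÷ (1/99) = 495.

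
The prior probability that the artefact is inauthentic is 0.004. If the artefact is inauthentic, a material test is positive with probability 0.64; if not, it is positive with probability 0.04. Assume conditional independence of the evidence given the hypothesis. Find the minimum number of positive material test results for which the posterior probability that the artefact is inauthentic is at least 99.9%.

Prior odds: 0.004 ÷ 0.996 = 1/249.
Likelihood ratio of a positive = 0.64/0.04 = 16.
Target posterior odds = 0.999/0.001 = 999.
Need (1/249) × 16ⁿ ≥ 999, i.e. 16ⁿ ≥ 248751.
16⁴ = 65536 falls short of 248751 but 16⁵ = 1048576 reaches it, so n = 5.

5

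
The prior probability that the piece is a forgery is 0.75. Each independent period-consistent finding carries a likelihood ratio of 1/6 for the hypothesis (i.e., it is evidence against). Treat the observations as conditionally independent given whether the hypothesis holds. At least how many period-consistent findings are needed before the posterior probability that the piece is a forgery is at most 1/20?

Prior odds = 0.75/0.25 = 3.
Likelihood ratio per period-consistent finding = 1/6.
Target odds: 0.05 ÷ 0.95 = 1/19.
Need 3 × (1/6)ⁿ ≤ 1/19, i.e. (1/6)ⁿ ≤ 1/57.
(1/6)² = 1/36 is still above 1/57 but (1/6)³ = 1/216 is at or below it, so n = 3.

3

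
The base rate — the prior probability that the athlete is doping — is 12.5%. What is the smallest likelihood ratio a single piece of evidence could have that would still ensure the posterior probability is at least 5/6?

Prior odds = 0.125/0.875 = 1/7.
Target odds = (5/6)/(1/6) = 5.
Required Bayes factor = 5 ÷ (1/7) = 35.

35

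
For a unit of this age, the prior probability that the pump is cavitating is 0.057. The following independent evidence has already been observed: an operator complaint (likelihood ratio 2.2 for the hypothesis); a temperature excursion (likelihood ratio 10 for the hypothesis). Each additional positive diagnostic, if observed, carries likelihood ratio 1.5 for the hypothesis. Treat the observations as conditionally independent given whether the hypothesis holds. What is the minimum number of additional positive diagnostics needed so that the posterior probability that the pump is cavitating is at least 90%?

Prior odds = 0.057/0.943 = 57/943.
Combined Bayes factor of the evidence already in hand = 2.2 × 10 = 22.
Odds after that evidence = (57/943) × 22 = 1254/943.
Target odds = 0.9/0.1 = 9.
Need 1.5ⁿ ≥ 9 ÷ (1254/943) = 2829/418.
1.5⁴ = 5.0625 falls short of 2829/418 but 1.5⁵ = 7.59375 reaches it, so n = 5.

5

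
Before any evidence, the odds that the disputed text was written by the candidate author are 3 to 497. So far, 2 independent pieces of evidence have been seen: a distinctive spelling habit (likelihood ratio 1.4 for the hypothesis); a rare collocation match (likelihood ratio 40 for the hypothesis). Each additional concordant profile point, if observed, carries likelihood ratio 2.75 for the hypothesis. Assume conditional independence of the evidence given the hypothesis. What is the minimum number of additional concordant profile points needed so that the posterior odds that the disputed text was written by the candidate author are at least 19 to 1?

4

Prior odds = 3/497.
Combined Bayes factor of the evidence already in hand = 1.4 × 40 = 56.
Odds after that evidence = (3/497) × 56 = 24/71.
Target odds = 19.
Need 2.75ⁿ ≥ 19 ÷ (24/71) = 1349/24.
2.75³ = 20.796875 falls short of 1349/24 but 2.75⁴ = 57.19140625 reaches it, so n = 4.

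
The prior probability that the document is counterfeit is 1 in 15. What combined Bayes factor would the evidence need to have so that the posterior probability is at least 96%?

Prior odds = (1/15)/(14/15) = 1/14.
Target odds = 0.96/0.04 = 24.
Required Bayes factor = 24 ÷ (1/14) = 336.

336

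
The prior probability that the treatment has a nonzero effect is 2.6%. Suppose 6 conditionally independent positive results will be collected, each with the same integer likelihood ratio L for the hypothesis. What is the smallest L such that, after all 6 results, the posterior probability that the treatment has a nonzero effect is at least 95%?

3

Prior odds = 0.026/0.974 = 13/487.
Target odds = 0.95/0.05 = 19.
Need L⁶ ≥ 19 ÷ (13/487) = 9253/13.
2⁶ = 64 < 9253/13 ≤ 729 = 3⁶, so L = 3.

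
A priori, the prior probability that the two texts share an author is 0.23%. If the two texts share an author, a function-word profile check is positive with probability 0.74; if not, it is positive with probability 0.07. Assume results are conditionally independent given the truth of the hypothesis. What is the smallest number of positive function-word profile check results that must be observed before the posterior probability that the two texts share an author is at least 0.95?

4

Prior odds = 0.0023/0.9977 = 23/9977.
Likelihood ratio of a positive = 0.74/0.07 = 74/7.
Target odds: 0.95 ÷ 0.05 = 19.
Need (23/9977) × (74/7)ⁿ ≥ 19, i.e. (74/7)ⁿ ≥ 189563/23.
(74/7)³ = 405224/343 falls short of 189563/23 but (74/7)⁴ = 29986576/2401 reaches it, so n = 4.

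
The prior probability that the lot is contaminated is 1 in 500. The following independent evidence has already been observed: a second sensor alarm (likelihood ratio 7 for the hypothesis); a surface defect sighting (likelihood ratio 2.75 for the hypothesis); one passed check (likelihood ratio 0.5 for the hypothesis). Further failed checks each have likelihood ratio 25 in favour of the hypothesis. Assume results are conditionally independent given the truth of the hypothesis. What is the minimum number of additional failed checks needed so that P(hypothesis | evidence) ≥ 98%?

Prior odds = 0.002/0.998 = 1/499.
Combined Bayes factor of the evidence already in hand = 7 × 2.75 × 0.5 = 9.625.
Odds after that evidence = (1/499) × 9.625 = 77/3992.
Target odds = 0.98/0.02 = 49.
Need 25ⁿ ≥ 49 ÷ (77/3992) = 27944/11.
25² = 625 falls short of 27944/11 but 25³ = 15625 reaches it, so n = 3.

3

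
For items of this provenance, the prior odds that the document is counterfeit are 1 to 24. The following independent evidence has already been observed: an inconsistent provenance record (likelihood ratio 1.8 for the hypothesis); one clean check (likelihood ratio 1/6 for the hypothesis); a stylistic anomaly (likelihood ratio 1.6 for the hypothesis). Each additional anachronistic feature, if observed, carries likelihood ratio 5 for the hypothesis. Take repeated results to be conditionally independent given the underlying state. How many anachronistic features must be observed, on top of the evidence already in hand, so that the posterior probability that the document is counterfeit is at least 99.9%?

Prior odds = 1/24.
Combined Bayes factor of the evidence already in hand = 1.8 × (1/6) × 1.6 = 0.48.
Odds after that evidence = (1/24) × 0.48 = 0.02.
Target odds = 0.999/0.001 = 999.
Need 5ⁿ ≥ 999 ÷ 0.02 = 49950.
5⁶ = 15625 falls short of 49950 but 5⁷ = 78125 reaches it, so n = 7.

7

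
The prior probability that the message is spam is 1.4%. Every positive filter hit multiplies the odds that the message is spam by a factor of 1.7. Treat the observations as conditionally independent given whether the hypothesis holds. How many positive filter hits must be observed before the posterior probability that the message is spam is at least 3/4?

Prior odds: 0.014 ÷ 0.986 = 7/493.
Likelihood ratio per positive filter hit = 1.7.
Target odds: 0.75 ÷ 0.25 = 3.
Need (7/493) × 1.7ⁿ ≥ 3, i.e. 1.7ⁿ ≥ 1479/7.
1.7¹⁰ ≈201.599 falls short of 1479/7 but 1.7¹¹ ≈342.719 reaches it, so n = 11.

11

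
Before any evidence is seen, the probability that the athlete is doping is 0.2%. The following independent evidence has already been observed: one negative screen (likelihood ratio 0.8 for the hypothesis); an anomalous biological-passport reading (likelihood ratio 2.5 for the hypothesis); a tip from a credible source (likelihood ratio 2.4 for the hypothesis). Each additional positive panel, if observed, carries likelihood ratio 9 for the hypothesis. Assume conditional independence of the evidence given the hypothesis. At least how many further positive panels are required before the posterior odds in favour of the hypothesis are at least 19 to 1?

Prior odds = 0.002/0.998 = 1/499.
Combined Bayes factor of the evidence already in hand = 0.8 × 2.5 × 2.4 = 4.8.
Odds after that evidence = (1/499) × 4.8 = 24/2495.
Target odds = 19.
Need 9ⁿ ≥ 19 ÷ (24/2495) = 47405/24.
9³ = 729 falls short of 47405/24 but 9⁴ = 6561 reaches it, so n = 4.

4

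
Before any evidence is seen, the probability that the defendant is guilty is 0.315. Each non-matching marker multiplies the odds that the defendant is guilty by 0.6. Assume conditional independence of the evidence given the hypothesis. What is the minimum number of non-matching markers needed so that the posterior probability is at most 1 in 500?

Prior odds = 0.315/0.685 = 63/137.
Likelihood ratio per non-matching marker = 0.6.
Target posterior odds = 0.002/0.998 = 1/499.
Require 0.6ⁿ ≤ 1/499 ÷ (63/137) = 137/31437.
0.6¹⁰ = 59049/9765625 is still above 137/31437 but 0.6¹¹ = 177147/48828125 is at or below it, so n = 11.

11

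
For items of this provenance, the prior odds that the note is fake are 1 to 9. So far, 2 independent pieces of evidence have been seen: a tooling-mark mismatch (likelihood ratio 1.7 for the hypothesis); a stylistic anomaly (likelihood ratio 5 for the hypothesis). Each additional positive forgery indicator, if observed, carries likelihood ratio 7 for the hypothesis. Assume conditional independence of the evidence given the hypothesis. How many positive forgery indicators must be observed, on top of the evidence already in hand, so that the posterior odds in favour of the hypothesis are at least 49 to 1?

3

Prior odds = 1/9.
Combined Bayes factor of the evidence already in hand = 1.7 × 5 = 8.5.
Odds after that evidence = (1/9) × 8.5 = 17/18.
Target odds = 49.
Need 7ⁿ ≥ 49 ÷ (17/18) = 882/17.
7² = 49 falls short of 882/17 but 7³ = 343 reaches it, so n = 3.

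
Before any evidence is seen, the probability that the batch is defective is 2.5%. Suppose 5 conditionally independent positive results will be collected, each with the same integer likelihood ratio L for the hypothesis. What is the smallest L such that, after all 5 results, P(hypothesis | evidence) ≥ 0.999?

9

Prior odds = 0.025/0.975 = 1/39.
Target odds = 0.999/0.001 = 999.
Need L⁵ ≥ 999 ÷ (1/39) = 38961.
8⁵ = 32768 < 38961 ≤ 59049 = 9⁵, so L = 9.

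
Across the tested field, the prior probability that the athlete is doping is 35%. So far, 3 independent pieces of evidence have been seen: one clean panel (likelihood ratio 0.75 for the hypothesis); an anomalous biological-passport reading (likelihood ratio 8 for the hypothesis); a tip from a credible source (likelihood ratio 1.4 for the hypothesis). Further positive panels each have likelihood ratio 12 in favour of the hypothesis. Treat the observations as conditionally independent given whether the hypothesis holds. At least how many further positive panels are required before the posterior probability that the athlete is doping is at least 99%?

Prior odds = 0.35/0.65 = 7/13.
Combined Bayes factor of the evidence already in hand = 0.75 × 8 × 1.4 = 8.4.
Odds after that evidence = (7/13) × 8.4 = 294/65.
Target odds = 0.99/0.01 = 99.
Need 12ⁿ ≥ 99 ÷ (294/65) = 2145/98.
12¹ = 12 falls short of 2145/98 but 12² = 144 reaches it, so n = 2.

2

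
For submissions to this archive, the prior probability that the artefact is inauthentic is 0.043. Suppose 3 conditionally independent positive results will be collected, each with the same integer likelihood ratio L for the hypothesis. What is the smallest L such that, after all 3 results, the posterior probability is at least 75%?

5

Prior odds = 0.043/0.957 = 43/957.
Target odds = 0.75/0.25 = 3.
Need L³ ≥ 3 ÷ (43/957) = 2871/43.
4³ = 64 < 2871/43 ≤ 125 = 5³, so L = 5.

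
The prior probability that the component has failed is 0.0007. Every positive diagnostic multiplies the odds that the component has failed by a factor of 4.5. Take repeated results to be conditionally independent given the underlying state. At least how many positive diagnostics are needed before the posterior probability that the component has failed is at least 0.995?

9

Prior odds: 0.0007 ÷ 0.9993 = 7/9993.
Likelihood ratio per positive diagnostic = 4.5.
Target posterior odds = 0.995/0.005 = 199.
Require 4.5ⁿ ≥ 199 ÷ (7/9993) = 1988607/7.
4.5⁸ = 43046721/256 falls short of 1988607/7 but 4.5⁹ = 387420489/512 reaches it, so n = 9.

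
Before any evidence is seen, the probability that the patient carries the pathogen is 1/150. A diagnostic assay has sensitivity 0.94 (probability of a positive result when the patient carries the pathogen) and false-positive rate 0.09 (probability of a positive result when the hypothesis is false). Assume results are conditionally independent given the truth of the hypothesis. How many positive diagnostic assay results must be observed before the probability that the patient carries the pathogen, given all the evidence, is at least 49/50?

4

Prior odds = (1/150)/(149/150) = 1/149.
Likelihood ratio of a positive result = 0.94/0.09 = 94/9.
Target odds: 0.98 ÷ 0.02 = 49.
Require (94/9)ⁿ ≥ 49 ÷ (1/149) = 7301.
(94/9)³ = 830584/729 falls short of 7301 but (94/9)⁴ = 78074896/6561 reaches it, so n = 4.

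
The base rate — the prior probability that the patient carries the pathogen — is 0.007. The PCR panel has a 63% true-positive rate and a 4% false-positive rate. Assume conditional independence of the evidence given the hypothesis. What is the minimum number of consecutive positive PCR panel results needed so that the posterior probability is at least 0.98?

Prior odds = 0.007/0.993 = 7/993.
Likelihood ratio of a positive result = 0.63/0.04 = 15.75.
Target posterior odds = 0.98/0.02 = 49.
Require 15.75ⁿ ≥ 49 ÷ (7/993) = 6951.
15.75³ = 3906.984375 falls short of 6951 but 15.75⁴ = 15752961/256 reaches it, so n = 4.

4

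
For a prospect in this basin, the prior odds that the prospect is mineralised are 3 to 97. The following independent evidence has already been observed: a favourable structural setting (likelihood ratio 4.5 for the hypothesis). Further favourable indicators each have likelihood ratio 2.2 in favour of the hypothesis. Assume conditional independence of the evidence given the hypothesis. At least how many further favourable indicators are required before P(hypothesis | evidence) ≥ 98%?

Prior odds = 3/97.
Bayes factor of the evidence already in hand = 4.5.
Odds after that evidence = (3/97) × 4.5 = 27/194.
Target odds = 0.98/0.02 = 49.
Need 2.2ⁿ ≥ 49 ÷ (27/194) = 9506/27.
2.2⁷ = 19487171/78125 falls short of 9506/27 but 2.2⁸ = 214358881/390625 reaches it, so n = 8.

8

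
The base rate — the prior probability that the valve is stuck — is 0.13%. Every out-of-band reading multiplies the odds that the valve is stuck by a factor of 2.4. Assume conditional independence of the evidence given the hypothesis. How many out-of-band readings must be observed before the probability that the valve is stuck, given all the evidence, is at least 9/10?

11

Prior odds: 0.0013 ÷ 0.9987 = 13/9987.
Likelihood ratio per out-of-band reading = 2.4.
Target odds: 0.9 ÷ 0.1 = 9.
Need (13/9987) × 2.4ⁿ ≥ 9, i.e. 2.4ⁿ ≥ 89883/13.
2.4¹⁰ ≈6340.34 falls short of 89883/13 but 2.4¹¹ ≈15216.8 reaches it, so n = 11.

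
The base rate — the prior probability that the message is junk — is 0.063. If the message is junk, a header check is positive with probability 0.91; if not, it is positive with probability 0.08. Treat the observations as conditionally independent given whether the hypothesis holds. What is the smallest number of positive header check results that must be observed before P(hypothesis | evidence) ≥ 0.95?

Prior odds: 0.063 ÷ 0.937 = 63/937.
Likelihood ratio of a positive = 0.91/0.08 = 11.375.
Target posterior odds = 0.95/0.05 = 19.
Require 11.375ⁿ ≥ 19 ÷ (63/937) = 17803/63.
11.375² = 129.390625 falls short of 17803/63 but 11.375³ = 753571/512 reaches it, so n = 3.

3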